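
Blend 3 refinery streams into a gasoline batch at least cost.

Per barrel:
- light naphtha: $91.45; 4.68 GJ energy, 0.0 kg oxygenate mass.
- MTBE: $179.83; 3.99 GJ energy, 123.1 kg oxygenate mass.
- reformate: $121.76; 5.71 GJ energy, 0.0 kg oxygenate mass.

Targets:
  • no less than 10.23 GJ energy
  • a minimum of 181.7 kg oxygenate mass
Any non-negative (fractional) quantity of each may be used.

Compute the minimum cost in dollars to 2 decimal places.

Treat it as an LP. Let x1 = barrels of light naphtha, x2 = barrels of MTBE, x3 = barrels of reformate.
Minimise 91.45x1 + 179.83x2 + 121.76x3 subject to:
  4.68x1 + 3.99x2 + 5.71x3 ≥ 10.23   (energy)
  123.1x2 ≥ 181.7   (oxygenate mass)
  x1, x2, x3 ≥ 0.
At the optimum only light naphtha, MTBE are positive (reformate = 0). There the energy and oxygenate mass constraints are tight.
Optimal quantities: light naphtha = 0.9275 barrels, MTBE = 1.476 barrels.
Cost = 91.45·0.9275 + 179.83·1.476 = 350.2490.

$350.25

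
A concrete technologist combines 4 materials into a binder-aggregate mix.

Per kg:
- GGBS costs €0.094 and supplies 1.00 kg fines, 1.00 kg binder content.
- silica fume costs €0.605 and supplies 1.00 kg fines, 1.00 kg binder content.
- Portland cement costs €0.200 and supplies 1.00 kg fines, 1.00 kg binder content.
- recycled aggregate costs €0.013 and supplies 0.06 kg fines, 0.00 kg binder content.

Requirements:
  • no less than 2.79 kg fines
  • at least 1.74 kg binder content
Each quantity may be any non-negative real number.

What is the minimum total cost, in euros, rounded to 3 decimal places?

Let x1 = kg of GGBS, x2 = kg of silica fume, x3 = kg of Portland cement, x4 = kg of recycled aggregate.
min 0.094x1 + 0.605x2 + 0.2x3 + 0.013x4 with:
  1x1 + 1x2 + 1x3 + 0.06x4 ≥ 2.79   (fines)
  1x1 + 1x2 + 1x3 ≥ 1.74   (binder content)
  x1, x2, x3, x4 ≥ 0.
The minimum-cost mix takes nothing from silica fume, Portland cement, recycled aggregate — only GGBS. There the fines constraint is tight.
That vertex is x1 = 2.79.
Objective = 0.094·2.79 = 0.26226.

€0.262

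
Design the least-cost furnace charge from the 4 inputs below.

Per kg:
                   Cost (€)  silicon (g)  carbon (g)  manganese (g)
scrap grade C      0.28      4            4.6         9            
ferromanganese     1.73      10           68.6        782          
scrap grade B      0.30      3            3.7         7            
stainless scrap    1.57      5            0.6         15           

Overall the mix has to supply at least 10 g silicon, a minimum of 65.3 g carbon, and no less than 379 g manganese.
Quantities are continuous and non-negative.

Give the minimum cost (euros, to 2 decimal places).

€1.67

Set it up as a linear program. Let x1 = kg of scrap grade C, x2 = kg of ferromanganese, x3 = kg of scrap grade B, x4 = kg of stainless scrap.
min 0.28x1 + 1.73x2 + 0.3x3 + 1.57x4 s.t.:
  4x1 + 10x2 + 3x3 + 5x4 ≥ 10   (silicon)
  4.6x1 + 68.6x2 + 3.7x3 + 0.6x4 ≥ 65.3   (carbon)
  9x1 + 782x2 + 7x3 + 15x4 ≥ 379   (manganese)
  x1, x2, x3, x4 ≥ 0.
At the optimum only scrap grade C, ferromanganese are positive (scrap grade B, stainless scrap = 0). There the silicon and carbon constraints are tight.
So scrap grade C = 0.1445 kg, ferromanganese = 0.9422 kg.
Hence cost = 0.28·0.1445 + 1.73·0.9422 = €1.6705.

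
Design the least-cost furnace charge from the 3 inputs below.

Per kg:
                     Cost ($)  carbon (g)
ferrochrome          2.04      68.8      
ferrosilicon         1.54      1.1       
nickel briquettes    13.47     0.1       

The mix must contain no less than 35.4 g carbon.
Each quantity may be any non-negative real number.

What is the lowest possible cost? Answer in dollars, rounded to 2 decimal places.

Set it up as a linear program. Let x1 = kg of ferrochrome, x2 = kg of ferrosilicon, x3 = kg of nickel briquettes.
Minimise 2.04x1 + 1.54x2 + 13.47x3 with:
  68.8x1 + 1.1x2 + 0.1x3 ≥ 35.4   (carbon)
  x1, x2, x3 ≥ 0.
The optimal basis is {ferrochrome}; ferrosilicon, nickel briquettes drop out. The carbon requirement is met with equality.
That vertex is x1 = 0.5145.
Cost = 2.04·0.5145 = 1.0496.

$1.05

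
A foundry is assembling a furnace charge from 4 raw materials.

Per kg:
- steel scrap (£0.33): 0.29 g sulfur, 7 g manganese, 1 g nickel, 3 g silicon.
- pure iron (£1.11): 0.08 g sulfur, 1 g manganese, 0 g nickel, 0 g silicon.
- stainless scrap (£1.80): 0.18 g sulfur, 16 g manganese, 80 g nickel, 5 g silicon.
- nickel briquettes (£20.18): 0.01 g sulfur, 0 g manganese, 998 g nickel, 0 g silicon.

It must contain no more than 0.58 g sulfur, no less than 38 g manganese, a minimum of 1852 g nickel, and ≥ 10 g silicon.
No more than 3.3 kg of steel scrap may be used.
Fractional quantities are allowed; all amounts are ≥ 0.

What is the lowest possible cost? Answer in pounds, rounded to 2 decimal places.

This is a linear program. Let x1 = kg of steel scrap, x2 = kg of pure iron, x3 = kg of stainless scrap, x4 = kg of nickel briquettes.
Minimise 0.33x1 + 1.11x2 + 1.8x3 + 20.18x4 with:
  0.29x1 + 0.08x2 + 0.18x3 + 0.01x4 ≤ 0.58   (sulfur)
  7x1 + 1x2 + 16x3 ≥ 38   (manganese)
  1x1 + 80x3 + 998x4 ≥ 1852   (nickel)
  3x1 + 5x3 ≥ 10   (silicon)
  x1 ≤ 3.3
  x1, x2, x3, x4 ≥ 0.
At the optimum only stainless scrap, nickel briquettes are positive (steel scrap, pure iron = 0). The manganese and nickel requirements are met with equality.
Optimal quantities: stainless scrap = 2.375 kg, nickel briquettes = 1.6653 kg.
Total cost: 1.8·2.375 + 20.18·1.6653 = 37.8808.

£37.88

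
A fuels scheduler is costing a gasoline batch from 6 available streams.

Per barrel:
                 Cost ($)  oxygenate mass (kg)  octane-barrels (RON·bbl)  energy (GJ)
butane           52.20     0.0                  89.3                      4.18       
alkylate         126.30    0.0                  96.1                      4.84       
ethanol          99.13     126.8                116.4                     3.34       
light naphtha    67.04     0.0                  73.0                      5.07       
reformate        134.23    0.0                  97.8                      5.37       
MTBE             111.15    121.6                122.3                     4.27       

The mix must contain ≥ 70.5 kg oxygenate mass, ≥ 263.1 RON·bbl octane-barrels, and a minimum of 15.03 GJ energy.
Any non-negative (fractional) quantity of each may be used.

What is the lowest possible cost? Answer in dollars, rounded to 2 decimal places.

Let x1 = barrels of butane, x2 = barrels of alkylate, x3 = barrels of ethanol, x4 = barrels of light naphtha, x5 = barrels of reformate, x6 = barrels of MTBE.
Minimize 52.2x1 + 126.3x2 + 99.13x3 + 67.04x4 + 134.23x5 + 111.15x6 with:
  126.8x3 + 121.6x6 ≥ 70.5   (oxygenate mass)
  89.3x1 + 96.1x2 + 116.4x3 + 73x4 + 97.8x5 + 122.3x6 ≥ 263.1   (octane-barrels)
  4.18x1 + 4.84x2 + 3.34x3 + 5.07x4 + 5.37x5 + 4.27x6 ≥ 15.03   (energy)
  x1, x2, x3, x4, x5, x6 ≥ 0.
The cheapest feasible vertex uses only butane, ethanol; alkylate, light naphtha, reformate, MTBE are not used. Binding constraints: oxygenate mass and energy.
So butane = 3.1514 barrels, ethanol = 0.55599 barrels.
Cost = 52.2·3.1514 + 99.13·0.55599 = 219.6184.

$219.62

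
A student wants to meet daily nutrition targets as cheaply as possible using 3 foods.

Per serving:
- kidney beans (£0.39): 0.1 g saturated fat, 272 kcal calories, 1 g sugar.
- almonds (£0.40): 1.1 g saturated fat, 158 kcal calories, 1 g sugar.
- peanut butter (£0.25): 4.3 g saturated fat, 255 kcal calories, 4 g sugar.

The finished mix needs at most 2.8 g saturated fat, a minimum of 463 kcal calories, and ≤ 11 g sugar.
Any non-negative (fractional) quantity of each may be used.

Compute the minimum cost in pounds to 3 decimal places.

£0.592

This is a linear program. Let x1 = servings of kidney beans, x2 = servings of almonds, x3 = servings of peanut butter.
Minimize 0.39x1 + 0.4x2 + 0.25x3 subject to:
  0.1x1 + 1.1x2 + 4.3x3 ≤ 2.8   (saturated fat)
  272x1 + 158x2 + 255x3 ≥ 463   (calories)
  1x1 + 1x2 + 4x3 ≤ 11   (sugar)
  x1, x2, x3 ≥ 0.
The minimum-cost mix takes nothing from almonds — only kidney beans, peanut butter. Binding constraints: saturated fat and calories.
Optimal quantities: kidney beans = 1.116 servings, peanut butter = 0.6252 servings.
Hence cost = 0.39·1.116 + 0.25·0.6252 = £0.59154.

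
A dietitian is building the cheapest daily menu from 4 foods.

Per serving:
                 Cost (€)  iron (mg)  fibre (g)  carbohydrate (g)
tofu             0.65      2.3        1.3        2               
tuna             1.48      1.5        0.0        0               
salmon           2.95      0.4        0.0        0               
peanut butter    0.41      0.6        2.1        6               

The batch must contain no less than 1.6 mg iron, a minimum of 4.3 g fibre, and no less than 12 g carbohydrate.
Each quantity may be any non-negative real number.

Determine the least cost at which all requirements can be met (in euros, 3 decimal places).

Treat it as an LP. Let x1 = servings of tofu, x2 = servings of tuna, x3 = servings of salmon, x4 = servings of peanut butter.
min 0.65x1 + 1.48x2 + 2.95x3 + 0.41x4 subject to:
  2.3x1 + 1.5x2 + 0.4x3 + 0.6x4 ≥ 1.6   (iron)
  1.3x1 + 2.1x4 ≥ 4.3   (fibre)
  2x1 + 6x4 ≥ 12   (carbohydrate)
  x1, x2, x3, x4 ≥ 0.
The optimal basis is {tofu, peanut butter}; tuna, salmon drop out. Binding constraints: iron and carbohydrate.
So tofu = 0.1905 servings, peanut butter = 1.937 servings.
Total cost: 0.65·0.1905 + 0.41·1.937 = 0.91800.

€0.918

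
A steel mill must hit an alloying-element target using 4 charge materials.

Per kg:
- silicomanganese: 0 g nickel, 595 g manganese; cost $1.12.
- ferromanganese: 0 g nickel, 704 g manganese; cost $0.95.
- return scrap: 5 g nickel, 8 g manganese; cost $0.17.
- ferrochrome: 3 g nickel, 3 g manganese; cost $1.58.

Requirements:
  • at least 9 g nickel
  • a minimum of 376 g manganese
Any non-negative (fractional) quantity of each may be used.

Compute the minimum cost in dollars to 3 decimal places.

Let x1 = kg of silicomanganese, x2 = kg of ferromanganese, x3 = kg of return scrap, x4 = kg of ferrochrome.
Minimise 1.12x1 + 0.95x2 + 0.17x3 + 1.58x4 s.t.:
  5x3 + 3x4 ≥ 9   (nickel)
  595x1 + 704x2 + 8x3 + 3x4 ≥ 376   (manganese)
  x1, x2, x3, x4 ≥ 0.
The cheapest feasible vertex uses only ferromanganese, return scrap; silicomanganese, ferrochrome are not used. Binding constraints: nickel and manganese.
Solving gives x2 = 0.5136, x3 = 1.8.
Hence cost = 0.95·0.5136 + 0.17·1.8 = $0.79392.

$0.794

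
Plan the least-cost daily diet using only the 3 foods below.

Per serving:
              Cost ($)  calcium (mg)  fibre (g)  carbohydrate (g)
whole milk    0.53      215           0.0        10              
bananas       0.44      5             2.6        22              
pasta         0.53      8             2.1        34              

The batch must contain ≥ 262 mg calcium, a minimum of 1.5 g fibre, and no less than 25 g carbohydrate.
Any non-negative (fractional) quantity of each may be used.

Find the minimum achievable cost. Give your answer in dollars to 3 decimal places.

Let x1 = servings of whole milk, x2 = servings of bananas, x3 = servings of pasta.
Minimise 0.53x1 + 0.44x2 + 0.53x3 with:
  215x1 + 5x2 + 8x3 ≥ 262   (calcium)
  2.6x2 + 2.1x3 ≥ 1.5   (fibre)
  10x1 + 22x2 + 34x3 ≥ 25   (carbohydrate)
  x1, x2, x3 ≥ 0.
All 3 inputs are positive at the optimum. Binding constraints: calcium, fibre, carbohydrate.
Optimal quantities: whole milk = 1.205 servings, bananas = 0.564 servings, pasta = 0.01594 servings.
Total cost: 0.53·1.205 + 0.44·0.564 + 0.53·0.01594 = 0.89526.

$0.895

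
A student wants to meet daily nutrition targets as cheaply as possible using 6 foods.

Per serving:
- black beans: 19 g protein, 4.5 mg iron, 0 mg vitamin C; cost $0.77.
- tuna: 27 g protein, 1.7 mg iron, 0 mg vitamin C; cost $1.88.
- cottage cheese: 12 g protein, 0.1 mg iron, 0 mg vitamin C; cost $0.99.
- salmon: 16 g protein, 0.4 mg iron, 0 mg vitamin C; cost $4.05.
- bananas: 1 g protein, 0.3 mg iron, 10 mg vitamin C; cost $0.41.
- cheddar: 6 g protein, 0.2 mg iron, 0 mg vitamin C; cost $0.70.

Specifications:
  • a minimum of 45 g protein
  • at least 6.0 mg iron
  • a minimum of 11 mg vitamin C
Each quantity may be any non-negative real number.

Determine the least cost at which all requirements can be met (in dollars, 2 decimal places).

This is a linear program. Let x1 = servings of black beans, x2 = servings of tuna, x3 = servings of cottage cheese, x4 = servings of salmon, x5 = servings of bananas, x6 = servings of cheddar.
Minimise 0.77x1 + 1.88x2 + 0.99x3 + 4.05x4 + 0.41x5 + 0.7x6 subject to:
  19x1 + 27x2 + 12x3 + 16x4 + 1x5 + 6x6 ≥ 45   (protein)
  4.5x1 + 1.7x2 + 0.1x3 + 0.4x4 + 0.3x5 + 0.2x6 ≥ 6   (iron)
  10x5 ≥ 11   (vitamin C)
  x1, x2, x3, x4, x5, x6 ≥ 0.
The minimum-cost mix takes nothing from tuna, cottage cheese, salmon, cheddar — only black beans, bananas. There the protein and vitamin C constraints are tight.
So black beans = 2.311 servings, bananas = 1.1 servings.
Cost = 0.77·2.311 + 0.41·1.1 = 2.2305.

$2.23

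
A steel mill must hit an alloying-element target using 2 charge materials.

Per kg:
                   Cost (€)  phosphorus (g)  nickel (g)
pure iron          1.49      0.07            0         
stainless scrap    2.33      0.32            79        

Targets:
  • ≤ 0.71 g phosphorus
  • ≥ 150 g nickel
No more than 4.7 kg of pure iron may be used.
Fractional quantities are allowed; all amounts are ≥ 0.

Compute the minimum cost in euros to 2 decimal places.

€4.42

Let x1 = kg of pure iron, x2 = kg of stainless scrap.
Minimise 1.49x1 + 2.33x2 with:
  0.07x1 + 0.32x2 ≤ 0.71   (phosphorus)
  79x2 ≥ 150   (nickel)
  x1 ≤ 4.7
  x1, x2 ≥ 0.
The optimal basis is {stainless scrap}; pure iron drops out. The nickel requirement is met with equality.
Solving gives x2 = 1.899.
Total cost: 2.33·1.899 = 4.4247.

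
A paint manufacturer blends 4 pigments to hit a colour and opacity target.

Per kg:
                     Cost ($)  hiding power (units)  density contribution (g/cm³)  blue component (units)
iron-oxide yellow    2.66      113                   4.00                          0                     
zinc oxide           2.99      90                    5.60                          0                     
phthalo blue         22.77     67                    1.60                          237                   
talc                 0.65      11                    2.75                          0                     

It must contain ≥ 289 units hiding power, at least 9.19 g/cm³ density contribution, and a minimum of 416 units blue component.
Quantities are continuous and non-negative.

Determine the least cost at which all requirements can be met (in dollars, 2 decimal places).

Let x1 = kg of iron-oxide yellow, x2 = kg of zinc oxide, x3 = kg of phthalo blue, x4 = kg of talc.
min 2.66x1 + 2.99x2 + 22.77x3 + 0.65x4 s.t.:
  113x1 + 90x2 + 67x3 + 11x4 ≥ 289   (hiding power)
  4x1 + 5.6x2 + 1.6x3 + 2.75x4 ≥ 9.19   (density contribution)
  237x3 ≥ 416   (blue component)
  x1, x2, x3, x4 ≥ 0.
The cheapest feasible vertex uses only iron-oxide yellow, phthalo blue, talc; zinc oxide is not used. Binding constraints: hiding power, density contribution, blue component.
Solving gives x1 = 1.504, x3 = 1.755, x4 = 0.1332.
Cost = 2.66·1.504 + 22.77·1.755 + 0.65·0.1332 = 44.0486.

$44.05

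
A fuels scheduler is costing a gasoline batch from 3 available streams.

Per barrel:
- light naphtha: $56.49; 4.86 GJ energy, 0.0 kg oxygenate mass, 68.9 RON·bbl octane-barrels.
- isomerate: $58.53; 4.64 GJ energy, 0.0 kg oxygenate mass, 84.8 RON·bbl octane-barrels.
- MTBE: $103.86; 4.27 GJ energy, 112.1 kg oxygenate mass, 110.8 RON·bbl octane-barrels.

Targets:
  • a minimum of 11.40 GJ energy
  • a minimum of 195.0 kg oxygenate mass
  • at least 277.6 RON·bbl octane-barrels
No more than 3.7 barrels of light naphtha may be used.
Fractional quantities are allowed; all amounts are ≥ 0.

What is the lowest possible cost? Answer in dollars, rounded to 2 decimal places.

This is a linear program. Let x1 = barrels of light naphtha, x2 = barrels of isomerate, x3 = barrels of MTBE.
Minimize 56.49x1 + 58.53x2 + 103.86x3 subject to:
  4.86x1 + 4.64x2 + 4.27x3 ≥ 11.4   (energy)
  112.1x3 ≥ 195   (oxygenate mass)
  68.9x1 + 84.8x2 + 110.8x3 ≥ 277.6   (octane-barrels)
  x1 ≤ 3.7
  x1, x2, x3 ≥ 0.
The minimum-cost mix takes nothing from light naphtha — only isomerate, MTBE. There the oxygenate mass and octane-barrels constraints are tight.
So isomerate = 1.0007 barrels, MTBE = 1.7395 barrels.
Objective = 58.53·1.0007 + 103.86·1.7395 = 239.2354.

$239.24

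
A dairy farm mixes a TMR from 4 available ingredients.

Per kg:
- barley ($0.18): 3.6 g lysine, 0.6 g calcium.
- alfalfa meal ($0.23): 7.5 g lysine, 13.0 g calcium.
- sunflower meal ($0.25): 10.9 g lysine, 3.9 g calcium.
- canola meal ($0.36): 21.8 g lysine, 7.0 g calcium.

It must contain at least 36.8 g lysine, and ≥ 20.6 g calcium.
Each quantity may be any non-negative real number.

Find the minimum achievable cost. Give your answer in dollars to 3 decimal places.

Let x1 = kg of barley, x2 = kg of alfalfa meal, x3 = kg of sunflower meal, x4 = kg of canola meal.
Minimise 0.18x1 + 0.23x2 + 0.25x3 + 0.36x4 with:
  3.6x1 + 7.5x2 + 10.9x3 + 21.8x4 ≥ 36.8   (lysine)
  0.6x1 + 13x2 + 3.9x3 + 7x4 ≥ 20.6   (calcium)
  x1, x2, x3, x4 ≥ 0.
The optimal basis is {alfalfa meal, canola meal}; barley, sunflower meal drop out. Binding constraints: lysine and calcium.
Solving gives x2 = 0.8293, x4 = 1.403.
Hence cost = 0.23·0.8293 + 0.36·1.403 = $0.69582.

$0.696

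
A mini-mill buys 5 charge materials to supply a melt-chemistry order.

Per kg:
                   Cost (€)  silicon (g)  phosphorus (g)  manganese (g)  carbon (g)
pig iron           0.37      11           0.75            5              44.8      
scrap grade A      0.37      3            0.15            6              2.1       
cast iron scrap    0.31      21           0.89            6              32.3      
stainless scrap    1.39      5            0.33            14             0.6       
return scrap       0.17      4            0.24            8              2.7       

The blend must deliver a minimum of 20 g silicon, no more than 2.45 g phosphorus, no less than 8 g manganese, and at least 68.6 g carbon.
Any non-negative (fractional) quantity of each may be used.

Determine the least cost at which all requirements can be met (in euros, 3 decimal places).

€0.577

Let x1 = kg of pig iron, x2 = kg of scrap grade A, x3 = kg of cast iron scrap, x4 = kg of stainless scrap, x5 = kg of return scrap.
Minimise 0.37x1 + 0.37x2 + 0.31x3 + 1.39x4 + 0.17x5 with:
  11x1 + 3x2 + 21x3 + 5x4 + 4x5 ≥ 20   (silicon)
  0.75x1 + 0.15x2 + 0.89x3 + 0.33x4 + 0.24x5 ≤ 2.45   (phosphorus)
  5x1 + 6x2 + 6x3 + 14x4 + 8x5 ≥ 8   (manganese)
  44.8x1 + 2.1x2 + 32.3x3 + 0.6x4 + 2.7x5 ≥ 68.6   (carbon)
  x1, x2, x3, x4, x5 ≥ 0.
The optimal basis is {pig iron, cast iron scrap}; scrap grade A, stainless scrap, return scrap drop out. The silicon and carbon requirements are met with equality.
Solving gives x1 = 1.357, x3 = 0.2415.
Total cost: 0.37·1.357 + 0.31·0.2415 = 0.57696.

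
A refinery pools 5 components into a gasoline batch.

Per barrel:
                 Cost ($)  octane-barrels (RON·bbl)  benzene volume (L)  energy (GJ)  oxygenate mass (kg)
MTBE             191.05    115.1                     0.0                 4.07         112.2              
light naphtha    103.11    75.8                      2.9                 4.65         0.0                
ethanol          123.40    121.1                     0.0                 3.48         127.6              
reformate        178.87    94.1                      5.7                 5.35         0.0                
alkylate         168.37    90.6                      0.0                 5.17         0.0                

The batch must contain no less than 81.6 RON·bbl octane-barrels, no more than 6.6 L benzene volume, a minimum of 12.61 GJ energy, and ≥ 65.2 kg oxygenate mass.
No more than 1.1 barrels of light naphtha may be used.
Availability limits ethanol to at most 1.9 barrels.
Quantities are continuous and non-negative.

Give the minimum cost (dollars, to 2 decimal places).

$362.65

Let x1 = barrels of MTBE, x2 = barrels of light naphtha, x3 = barrels of ethanol, x4 = barrels of reformate, x5 = barrels of alkylate.
Minimise 191.05x1 + 103.11x2 + 123.4x3 + 178.87x4 + 168.37x5 s.t.:
  115.1x1 + 75.8x2 + 121.1x3 + 94.1x4 + 90.6x5 ≥ 81.6   (octane-barrels)
  2.9x2 + 5.7x4 ≤ 6.6   (benzene volume)
  4.07x1 + 4.65x2 + 3.48x3 + 5.35x4 + 5.17x5 ≥ 12.61   (energy)
  112.2x1 + 127.6x3 ≥ 65.2   (oxygenate mass)
  x2 ≤ 1.1
  x3 ≤ 1.9
  x1, x2, x3, x4, x5 ≥ 0.
The minimum-cost mix takes nothing from MTBE, reformate — only light naphtha, ethanol, alkylate. Binding constraints: energy, oxygenate mass, the light naphtha cap.
Optimal quantities: light naphtha = 1.1 barrels, ethanol = 0.510972 barrels, alkylate = 1.10577 barrels.
Objective = 103.11·1.1 + 123.4·0.510972 + 168.37·1.10577 = 362.6534.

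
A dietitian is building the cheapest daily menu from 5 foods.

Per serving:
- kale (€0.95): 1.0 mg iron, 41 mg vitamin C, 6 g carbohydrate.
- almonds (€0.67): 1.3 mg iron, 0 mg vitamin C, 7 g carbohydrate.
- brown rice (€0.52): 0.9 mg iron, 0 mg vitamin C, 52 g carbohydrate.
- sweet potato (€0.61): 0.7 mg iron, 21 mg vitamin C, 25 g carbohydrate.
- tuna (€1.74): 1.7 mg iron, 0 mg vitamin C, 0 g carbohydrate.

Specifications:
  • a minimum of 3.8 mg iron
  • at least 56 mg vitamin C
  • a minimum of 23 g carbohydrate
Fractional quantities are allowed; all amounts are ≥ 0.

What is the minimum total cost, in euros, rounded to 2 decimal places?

Set it up as a linear program. Let x1 = servings of kale, x2 = servings of almonds, x3 = servings of brown rice, x4 = servings of sweet potato, x5 = servings of tuna.
Minimize 0.95x1 + 0.67x2 + 0.52x3 + 0.61x4 + 1.74x5 subject to:
  1x1 + 1.3x2 + 0.9x3 + 0.7x4 + 1.7x5 ≥ 3.8   (iron)
  41x1 + 21x4 ≥ 56   (vitamin C)
  6x1 + 7x2 + 52x3 + 25x4 ≥ 23   (carbohydrate)
  x1, x2, x3, x4, x5 ≥ 0.
The minimum-cost mix takes nothing from sweet potato, tuna — only kale, almonds, brown rice. Binding constraints: iron, vitamin C, carbohydrate.
That vertex is x1 = 1.366, x2 = 1.847, x3 = 0.03601.
Cost = 0.95·1.366 + 0.67·1.847 + 0.52·0.03601 = 2.5539.

€2.55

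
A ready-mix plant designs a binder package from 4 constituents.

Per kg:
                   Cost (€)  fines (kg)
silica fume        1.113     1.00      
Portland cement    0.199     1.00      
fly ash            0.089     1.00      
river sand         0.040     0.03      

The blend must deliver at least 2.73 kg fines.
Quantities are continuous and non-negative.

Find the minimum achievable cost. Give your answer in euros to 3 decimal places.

€0.243

Let x1 = kg of silica fume, x2 = kg of Portland cement, x3 = kg of fly ash, x4 = kg of river sand.
min 1.113x1 + 0.199x2 + 0.089x3 + 0.04x4 s.t.:
  1x1 + 1x2 + 1x3 + 0.03x4 ≥ 2.73   (fines)
  x1, x2, x3, x4 ≥ 0.
At the optimum only fly ash is positive (silica fume, Portland cement, river sand = 0). The fines requirement is met with equality.
That vertex is x3 = 2.73.
Total cost: 0.089·2.73 = 0.24297.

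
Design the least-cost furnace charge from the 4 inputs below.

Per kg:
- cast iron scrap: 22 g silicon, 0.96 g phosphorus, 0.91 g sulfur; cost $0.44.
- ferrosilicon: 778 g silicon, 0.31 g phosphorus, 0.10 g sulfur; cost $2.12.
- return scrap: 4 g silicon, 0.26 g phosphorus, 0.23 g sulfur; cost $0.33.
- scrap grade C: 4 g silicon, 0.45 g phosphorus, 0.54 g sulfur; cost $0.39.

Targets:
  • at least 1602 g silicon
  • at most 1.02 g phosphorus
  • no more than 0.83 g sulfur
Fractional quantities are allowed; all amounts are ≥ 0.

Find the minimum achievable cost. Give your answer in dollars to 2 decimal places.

Set it up as a linear program. Let x1 = kg of cast iron scrap, x2 = kg of ferrosilicon, x3 = kg of return scrap, x4 = kg of scrap grade C.
Minimize 0.44x1 + 2.12x2 + 0.33x3 + 0.39x4 subject to:
  22x1 + 778x2 + 4x3 + 4x4 ≥ 1602   (silicon)
  0.96x1 + 0.31x2 + 0.26x3 + 0.45x4 ≤ 1.02   (phosphorus)
  0.91x1 + 0.1x2 + 0.23x3 + 0.54x4 ≤ 0.83   (sulfur)
  x1, x2, x3, x4 ≥ 0.
The cheapest feasible vertex uses only ferrosilicon; cast iron scrap, return scrap, scrap grade C are not used. The silicon requirement is met with equality.
So ferrosilicon = 2.059 kg.
Hence cost = 2.12·2.059 = $4.3651.

$4.37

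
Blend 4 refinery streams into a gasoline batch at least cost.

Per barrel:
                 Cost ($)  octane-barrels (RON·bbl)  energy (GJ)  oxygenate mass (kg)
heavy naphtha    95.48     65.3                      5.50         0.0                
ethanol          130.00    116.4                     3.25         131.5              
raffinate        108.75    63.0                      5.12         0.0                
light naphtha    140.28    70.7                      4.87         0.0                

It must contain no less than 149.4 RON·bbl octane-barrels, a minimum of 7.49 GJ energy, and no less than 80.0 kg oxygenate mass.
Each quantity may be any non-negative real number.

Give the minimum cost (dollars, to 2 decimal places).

$187.21

Let x1 = barrels of heavy naphtha, x2 = barrels of ethanol, x3 = barrels of raffinate, x4 = barrels of light naphtha.
Minimize 95.48x1 + 130x2 + 108.75x3 + 140.28x4 subject to:
  65.3x1 + 116.4x2 + 63x3 + 70.7x4 ≥ 149.4   (octane-barrels)
  5.5x1 + 3.25x2 + 5.12x3 + 4.87x4 ≥ 7.49   (energy)
  131.5x2 ≥ 80   (oxygenate mass)
  x1, x2, x3, x4 ≥ 0.
The cheapest feasible vertex uses only heavy naphtha, ethanol; raffinate, light naphtha are not used. Binding constraints: octane-barrels and energy.
Solving gives x1 = 0.90259, x2 = 0.77716.
Total cost: 95.48·0.90259 + 130·0.77716 = 187.2101.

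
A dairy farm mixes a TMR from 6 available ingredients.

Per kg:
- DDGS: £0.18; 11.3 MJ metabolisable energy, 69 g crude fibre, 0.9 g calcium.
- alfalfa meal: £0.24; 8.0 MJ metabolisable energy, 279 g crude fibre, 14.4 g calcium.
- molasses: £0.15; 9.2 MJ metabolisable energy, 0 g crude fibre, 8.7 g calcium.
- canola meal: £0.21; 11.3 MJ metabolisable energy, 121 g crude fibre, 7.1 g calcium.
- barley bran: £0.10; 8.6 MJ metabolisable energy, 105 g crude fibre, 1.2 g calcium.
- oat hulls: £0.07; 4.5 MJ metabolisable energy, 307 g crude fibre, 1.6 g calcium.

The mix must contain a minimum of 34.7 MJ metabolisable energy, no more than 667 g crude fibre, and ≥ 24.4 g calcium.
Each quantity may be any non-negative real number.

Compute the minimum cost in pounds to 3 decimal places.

This is a linear program. Let x1 = kg of DDGS, x2 = kg of alfalfa meal, x3 = kg of molasses, x4 = kg of canola meal, x5 = kg of barley bran, x6 = kg of oat hulls.
min 0.18x1 + 0.24x2 + 0.15x3 + 0.21x4 + 0.1x5 + 0.07x6 with:
  11.3x1 + 8x2 + 9.2x3 + 11.3x4 + 8.6x5 + 4.5x6 ≥ 34.7   (metabolisable energy)
  69x1 + 279x2 + 121x4 + 105x5 + 307x6 ≤ 667   (crude fibre)
  0.9x1 + 14.4x2 + 8.7x3 + 7.1x4 + 1.2x5 + 1.6x6 ≥ 24.4   (calcium)
  x1, x2, x3, x4, x5, x6 ≥ 0.
The cheapest feasible vertex uses only molasses, barley bran; DDGS, alfalfa meal, canola meal, oat hulls are not used. Binding constraints: metabolisable energy and calcium.
So molasses = 2.637 kg, barley bran = 1.214 kg.
Objective = 0.15·2.637 + 0.1·1.214 = 0.51695.

£0.517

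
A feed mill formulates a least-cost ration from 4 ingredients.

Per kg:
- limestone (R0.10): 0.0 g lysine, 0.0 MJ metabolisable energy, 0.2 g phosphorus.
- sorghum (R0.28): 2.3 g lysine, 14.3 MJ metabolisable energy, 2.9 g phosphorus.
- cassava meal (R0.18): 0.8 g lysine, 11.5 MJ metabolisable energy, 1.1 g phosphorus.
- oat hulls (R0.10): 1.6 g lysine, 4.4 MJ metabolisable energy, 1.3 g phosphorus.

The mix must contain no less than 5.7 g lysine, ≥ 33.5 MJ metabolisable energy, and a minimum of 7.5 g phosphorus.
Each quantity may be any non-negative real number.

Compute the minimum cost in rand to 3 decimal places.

R0.676

Set it up as a linear program. Let x1 = kg of limestone, x2 = kg of sorghum, x3 = kg of cassava meal, x4 = kg of oat hulls.
min 0.1x1 + 0.28x2 + 0.18x3 + 0.1x4 subject to:
  2.3x2 + 0.8x3 + 1.6x4 ≥ 5.7   (lysine)
  14.3x2 + 11.5x3 + 4.4x4 ≥ 33.5   (metabolisable energy)
  0.2x1 + 2.9x2 + 1.1x3 + 1.3x4 ≥ 7.5   (phosphorus)
  x1, x2, x3, x4 ≥ 0.
The cheapest feasible vertex uses only cassava meal, oat hulls; limestone, sorghum are not used. There the metabolisable energy and phosphorus constraints are tight.
That vertex is x3 = 1.0435, x4 = 4.8863.
Cost = 0.18·1.0435 + 0.1·4.8863 = 0.67646.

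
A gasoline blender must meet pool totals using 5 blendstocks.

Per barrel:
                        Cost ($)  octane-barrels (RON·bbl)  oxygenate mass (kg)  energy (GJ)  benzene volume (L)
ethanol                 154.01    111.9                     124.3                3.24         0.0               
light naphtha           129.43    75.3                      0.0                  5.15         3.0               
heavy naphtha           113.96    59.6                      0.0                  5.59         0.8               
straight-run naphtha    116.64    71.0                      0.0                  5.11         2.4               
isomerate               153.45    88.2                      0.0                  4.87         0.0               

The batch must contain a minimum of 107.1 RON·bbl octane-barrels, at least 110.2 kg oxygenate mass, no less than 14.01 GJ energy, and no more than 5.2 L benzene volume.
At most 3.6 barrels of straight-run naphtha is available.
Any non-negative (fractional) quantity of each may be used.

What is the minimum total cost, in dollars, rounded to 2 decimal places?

$363.59

Set it up as a linear program. Let x1 = barrels of ethanol, x2 = barrels of light naphtha, x3 = barrels of heavy naphtha, x4 = barrels of straight-run naphtha, x5 = barrels of isomerate.
min 154.01x1 + 129.43x2 + 113.96x3 + 116.64x4 + 153.45x5 with:
  111.9x1 + 75.3x2 + 59.6x3 + 71x4 + 88.2x5 ≥ 107.1   (octane-barrels)
  124.3x1 ≥ 110.2   (oxygenate mass)
  3.24x1 + 5.15x2 + 5.59x3 + 5.11x4 + 4.87x5 ≥ 14.01   (energy)
  3x2 + 0.8x3 + 2.4x4 ≤ 5.2   (benzene volume)
  x4 ≤ 3.6
  x1, x2, x3, x4, x5 ≥ 0.
The cheapest feasible vertex uses only ethanol, heavy naphtha; light naphtha, straight-run naphtha, isomerate are not used. Binding constraints: oxygenate mass and energy.
Solving gives x1 = 0.88656, x3 = 1.9924.
Cost = 154.01·0.88656 + 113.96·1.9924 = 363.5930.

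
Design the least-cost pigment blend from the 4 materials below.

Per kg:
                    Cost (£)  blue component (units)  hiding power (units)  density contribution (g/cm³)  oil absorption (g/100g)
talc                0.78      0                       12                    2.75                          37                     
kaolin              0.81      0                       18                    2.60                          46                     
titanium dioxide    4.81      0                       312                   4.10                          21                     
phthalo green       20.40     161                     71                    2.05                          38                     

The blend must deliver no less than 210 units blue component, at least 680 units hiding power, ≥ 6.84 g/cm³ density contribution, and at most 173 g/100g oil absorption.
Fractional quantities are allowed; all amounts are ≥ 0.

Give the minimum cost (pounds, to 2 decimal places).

£35.66

Let x1 = kg of talc, x2 = kg of kaolin, x3 = kg of titanium dioxide, x4 = kg of phthalo green.
min 0.78x1 + 0.81x2 + 4.81x3 + 20.4x4 with:
  161x4 ≥ 210   (blue component)
  12x1 + 18x2 + 312x3 + 71x4 ≥ 680   (hiding power)
  2.75x1 + 2.6x2 + 4.1x3 + 2.05x4 ≥ 6.84   (density contribution)
  37x1 + 46x2 + 21x3 + 38x4 ≤ 173   (oil absorption)
  x1, x2, x3, x4 ≥ 0.
The cheapest feasible vertex uses only titanium dioxide, phthalo green; talc, kaolin are not used. Binding constraints: blue component and hiding power.
So titanium dioxide = 1.883 kg, phthalo green = 1.304 kg.
Total cost: 4.81·1.883 + 20.4·1.304 = 35.6588.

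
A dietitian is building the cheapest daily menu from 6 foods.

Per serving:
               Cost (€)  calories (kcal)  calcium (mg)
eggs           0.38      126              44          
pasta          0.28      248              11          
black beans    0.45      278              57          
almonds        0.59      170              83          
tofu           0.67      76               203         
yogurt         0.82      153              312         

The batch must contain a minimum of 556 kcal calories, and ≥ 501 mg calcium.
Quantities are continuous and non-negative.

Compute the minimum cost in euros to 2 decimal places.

Let x1 = servings of eggs, x2 = servings of pasta, x3 = servings of black beans, x4 = servings of almonds, x5 = servings of tofu, x6 = servings of yogurt.
Minimize 0.38x1 + 0.28x2 + 0.45x3 + 0.59x4 + 0.67x5 + 0.82x6 s.t.:
  126x1 + 248x2 + 278x3 + 170x4 + 76x5 + 153x6 ≥ 556   (calories)
  44x1 + 11x2 + 57x3 + 83x4 + 203x5 + 312x6 ≥ 501   (calcium)
  x1, x2, x3, x4, x5, x6 ≥ 0.
The optimal basis is {pasta, yogurt}; eggs, black beans, almonds, tofu drop out. The calories and calcium requirements are met with equality.
So pasta = 1.279 servings, yogurt = 1.561 servings.
Objective = 0.28·1.279 + 0.82·1.561 = 1.6381.

€1.64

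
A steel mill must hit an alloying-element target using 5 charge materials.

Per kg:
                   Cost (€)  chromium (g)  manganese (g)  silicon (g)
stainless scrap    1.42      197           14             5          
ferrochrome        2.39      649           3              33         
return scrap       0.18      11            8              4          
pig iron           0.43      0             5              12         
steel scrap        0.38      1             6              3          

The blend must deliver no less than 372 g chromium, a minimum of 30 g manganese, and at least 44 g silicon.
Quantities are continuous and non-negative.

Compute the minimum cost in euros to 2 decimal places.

€2.31

Set it up as a linear program. Let x1 = kg of stainless scrap, x2 = kg of ferrochrome, x3 = kg of return scrap, x4 = kg of pig iron, x5 = kg of steel scrap.
Minimize 1.42x1 + 2.39x2 + 0.18x3 + 0.43x4 + 0.38x5 s.t.:
  197x1 + 649x2 + 11x3 + 1x5 ≥ 372   (chromium)
  14x1 + 3x2 + 8x3 + 5x4 + 6x5 ≥ 30   (manganese)
  5x1 + 33x2 + 4x3 + 12x4 + 3x5 ≥ 44   (silicon)
  x1, x2, x3, x4, x5 ≥ 0.
At the optimum only ferrochrome, return scrap, pig iron are positive (stainless scrap, steel scrap = 0). The chromium, manganese, silicon requirements are met with equality.
That vertex is x2 = 0.5268, x3 = 2.736, x4 = 1.306.
Hence cost = 2.39·0.5268 + 0.18·2.736 + 0.43·1.306 = €2.3131.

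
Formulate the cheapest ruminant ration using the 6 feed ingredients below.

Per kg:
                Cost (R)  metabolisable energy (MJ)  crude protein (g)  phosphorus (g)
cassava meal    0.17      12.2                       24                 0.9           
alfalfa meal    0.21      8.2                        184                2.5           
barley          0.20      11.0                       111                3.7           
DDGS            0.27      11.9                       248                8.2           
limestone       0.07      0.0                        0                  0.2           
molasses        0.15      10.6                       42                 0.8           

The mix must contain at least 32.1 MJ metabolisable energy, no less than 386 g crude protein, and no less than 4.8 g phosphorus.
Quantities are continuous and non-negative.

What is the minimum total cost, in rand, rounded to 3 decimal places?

Set it up as a linear program. Let x1 = kg of cassava meal, x2 = kg of alfalfa meal, x3 = kg of barley, x4 = kg of DDGS, x5 = kg of limestone, x6 = kg of molasses.
Minimise 0.17x1 + 0.21x2 + 0.2x3 + 0.27x4 + 0.07x5 + 0.15x6 with:
  12.2x1 + 8.2x2 + 11x3 + 11.9x4 + 10.6x6 ≥ 32.1   (metabolisable energy)
  24x1 + 184x2 + 111x3 + 248x4 + 42x6 ≥ 386   (crude protein)
  0.9x1 + 2.5x2 + 3.7x3 + 8.2x4 + 0.2x5 + 0.8x6 ≥ 4.8   (phosphorus)
  x1, x2, x3, x4, x5, x6 ≥ 0.
The cheapest feasible vertex uses only DDGS, molasses; cassava meal, alfalfa meal, barley, limestone are not used. Binding constraints: metabolisable energy and crude protein.
Optimal quantities: DDGS = 1.289 kg, molasses = 1.582 kg.
Total cost: 0.27·1.289 + 0.15·1.582 = 0.58533.

R0.585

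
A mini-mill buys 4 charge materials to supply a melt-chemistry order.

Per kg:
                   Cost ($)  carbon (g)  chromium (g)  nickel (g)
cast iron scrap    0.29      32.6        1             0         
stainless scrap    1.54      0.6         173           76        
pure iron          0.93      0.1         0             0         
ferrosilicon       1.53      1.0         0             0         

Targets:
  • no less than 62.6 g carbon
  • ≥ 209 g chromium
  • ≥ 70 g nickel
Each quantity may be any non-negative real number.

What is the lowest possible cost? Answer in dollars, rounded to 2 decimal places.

$2.39

Let x1 = kg of cast iron scrap, x2 = kg of stainless scrap, x3 = kg of pure iron, x4 = kg of ferrosilicon.
Minimise 0.29x1 + 1.54x2 + 0.93x3 + 1.53x4 subject to:
  32.6x1 + 0.6x2 + 0.1x3 + 1x4 ≥ 62.6   (carbon)
  1x1 + 173x2 ≥ 209   (chromium)
  76x2 ≥ 70   (nickel)
  x1, x2, x3, x4 ≥ 0.
The cheapest feasible vertex uses only cast iron scrap, stainless scrap; pure iron, ferrosilicon are not used. There the carbon and chromium constraints are tight.
That vertex is x1 = 1.898, x2 = 1.197.
Hence cost = 0.29·1.898 + 1.54·1.197 = $2.3938.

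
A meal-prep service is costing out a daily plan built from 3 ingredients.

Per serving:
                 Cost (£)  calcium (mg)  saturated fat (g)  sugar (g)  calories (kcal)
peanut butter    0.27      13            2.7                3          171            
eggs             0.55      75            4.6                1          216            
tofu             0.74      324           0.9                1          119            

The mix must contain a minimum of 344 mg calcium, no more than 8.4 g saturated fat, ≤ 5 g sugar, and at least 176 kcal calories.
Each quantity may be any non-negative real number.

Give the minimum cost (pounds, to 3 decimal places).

Let x1 = servings of peanut butter, x2 = servings of eggs, x3 = servings of tofu.
min 0.27x1 + 0.55x2 + 0.74x3 s.t.:
  13x1 + 75x2 + 324x3 ≥ 344   (calcium)
  2.7x1 + 4.6x2 + 0.9x3 ≤ 8.4   (saturated fat)
  3x1 + 1x2 + 1x3 ≤ 5   (sugar)
  171x1 + 216x2 + 119x3 ≥ 176   (calories)
  x1, x2, x3 ≥ 0.
At the optimum only peanut butter, tofu are positive (eggs = 0). There the calcium and calories constraints are tight.
Optimal quantities: peanut butter = 0.29872 servings, tofu = 1.0497 servings.
Objective = 0.27·0.29872 + 0.74·1.0497 = 0.85743.

£0.857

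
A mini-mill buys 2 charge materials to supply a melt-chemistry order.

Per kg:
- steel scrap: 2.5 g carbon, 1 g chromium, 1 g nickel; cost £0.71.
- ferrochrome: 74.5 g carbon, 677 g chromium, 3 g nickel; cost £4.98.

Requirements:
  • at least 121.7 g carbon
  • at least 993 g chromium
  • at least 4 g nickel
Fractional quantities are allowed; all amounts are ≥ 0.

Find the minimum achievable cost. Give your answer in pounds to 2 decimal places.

Let x1 = kg of steel scrap, x2 = kg of ferrochrome.
Minimize 0.71x1 + 4.98x2 s.t.:
  2.5x1 + 74.5x2 ≥ 121.7   (carbon)
  1x1 + 677x2 ≥ 993   (chromium)
  1x1 + 3x2 ≥ 4   (nickel)
  x1, x2 ≥ 0.
The minimum-cost mix takes nothing from steel scrap — only ferrochrome. Binding constraint: carbon.
Optimal quantities: ferrochrome = 1.634 kg.
Hence cost = 4.98·1.634 = £8.1373.

£8.14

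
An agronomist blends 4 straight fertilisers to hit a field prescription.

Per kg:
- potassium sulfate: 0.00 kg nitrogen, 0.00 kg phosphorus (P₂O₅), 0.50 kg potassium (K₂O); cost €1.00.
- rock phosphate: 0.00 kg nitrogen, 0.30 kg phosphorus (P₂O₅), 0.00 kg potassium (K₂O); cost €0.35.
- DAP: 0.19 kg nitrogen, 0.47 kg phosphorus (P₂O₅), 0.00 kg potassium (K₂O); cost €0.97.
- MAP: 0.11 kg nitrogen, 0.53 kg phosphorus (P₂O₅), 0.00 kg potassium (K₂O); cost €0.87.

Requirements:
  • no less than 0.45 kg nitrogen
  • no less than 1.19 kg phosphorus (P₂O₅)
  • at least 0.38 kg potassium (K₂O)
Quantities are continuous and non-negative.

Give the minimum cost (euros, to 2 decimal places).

This is a linear program. Let x1 = kg of potassium sulfate, x2 = kg of rock phosphate, x3 = kg of DAP, x4 = kg of MAP.
Minimise 1x1 + 0.35x2 + 0.97x3 + 0.87x4 subject to:
  0.19x3 + 0.11x4 ≥ 0.45   (nitrogen)
  0.3x2 + 0.47x3 + 0.53x4 ≥ 1.19   (phosphorus (P₂O₅))
  0.5x1 ≥ 0.38   (potassium (K₂O))
  x1, x2, x3, x4 ≥ 0.
The cheapest feasible vertex uses only potassium sulfate, rock phosphate, DAP; MAP is not used. There the nitrogen, phosphorus (P₂O₅), potassium (K₂O) constraints are tight.
Solving gives x1 = 0.76, x2 = 0.2561, x3 = 2.368.
Hence cost = 1·0.76 + 0.35·0.2561 + 0.97·2.368 = €3.1466.

€3.15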